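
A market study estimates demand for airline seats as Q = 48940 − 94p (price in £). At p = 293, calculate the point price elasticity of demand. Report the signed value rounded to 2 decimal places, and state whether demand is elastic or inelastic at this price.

-1.29; elastic

dQ/dp = −94. At p = 293, Q = 48940 − 94(293) = 21398.
Ed = (dQ/dp)·(p/Q) = −94 × (293/21398) = -1.2871…
|Ed| = 1.29 > 1, so demand is elastic.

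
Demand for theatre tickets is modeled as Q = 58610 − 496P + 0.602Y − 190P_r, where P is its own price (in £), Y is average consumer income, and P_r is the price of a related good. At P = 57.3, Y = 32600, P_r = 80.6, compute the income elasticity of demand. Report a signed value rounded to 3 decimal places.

At the given values, Q = 58610 − 496(57.3) + 0.602(32600) − 190(80.6) = 34500.4.
∂Q/∂Y = 0.602.
E = (0.602) × (32600/34500.4) = 0.56883…

0.569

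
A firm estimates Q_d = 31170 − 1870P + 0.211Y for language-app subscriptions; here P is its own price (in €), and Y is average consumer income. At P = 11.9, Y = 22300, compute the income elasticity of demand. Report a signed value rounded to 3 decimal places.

At the given values, Q_d = 31170 − 1870(11.9) + 0.211(22300) = 13622.3.
∂Q_d/∂Y = 0.211.
E = (0.211) × (22300/13622.3) = 0.34541…

0.345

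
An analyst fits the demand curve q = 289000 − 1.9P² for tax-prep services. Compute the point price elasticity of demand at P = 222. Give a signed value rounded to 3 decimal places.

dq/dP = −2·1.9·P = -843.6. At P = 222, q = 195360.4.
Ed = (dq/dP)·(P/q) = (-843.6) × (222/195360.4) = -0.95863…

-0.959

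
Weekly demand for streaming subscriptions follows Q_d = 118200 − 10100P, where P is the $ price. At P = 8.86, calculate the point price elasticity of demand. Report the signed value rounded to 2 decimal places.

-3.12

dQ_d/dP = −10100. At P = 8.86, Q_d = 118200 − 10100(8.86) = 28714.
Ed = (dQ_d/dP)·(P/Q_d) = −10100 × (8.86/28714) = -3.1164…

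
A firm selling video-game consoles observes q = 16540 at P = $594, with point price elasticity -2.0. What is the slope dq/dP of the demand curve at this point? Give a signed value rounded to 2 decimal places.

-55.69

Ed = (dq/dP)·(P/q) ⇒ dq/dP = Ed·q/P = (-2.0)·16540/594 = -55.6902…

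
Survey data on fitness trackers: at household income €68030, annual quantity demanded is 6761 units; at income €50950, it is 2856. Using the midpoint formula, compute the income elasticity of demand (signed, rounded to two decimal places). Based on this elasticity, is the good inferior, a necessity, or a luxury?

2.83; luxury

%ΔQ = (2856 − 6761)/[( 6761 + 2856)/2] = -3905/4808.5 = -0.812103…
%ΔIncome = (50950 − 68030)/[( 68030 + 50950)/2] = -17080/59490 = -0.287107…
E_income = (-3905/4808.5) / (-17080/59490) = 2.8285…
E_income > 1 ⇒ normal good, luxury.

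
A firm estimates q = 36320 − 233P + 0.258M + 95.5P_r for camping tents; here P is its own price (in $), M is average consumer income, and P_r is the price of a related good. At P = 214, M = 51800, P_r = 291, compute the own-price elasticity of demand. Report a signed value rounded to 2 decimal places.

-1.81

At the given values, q = 36320 − 233(214) + 0.258(51800) + 95.5(291) = 27612.9.
∂q/∂P = −233.
E = (-233) × (214/27612.9) = -1.8057…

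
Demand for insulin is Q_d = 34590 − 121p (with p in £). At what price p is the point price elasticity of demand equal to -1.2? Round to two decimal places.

Ed = −121p/(34590 − 121p). Set this equal to -1.2:
121p = 1.2·(34590 − 121p) ⇒ 121p(1 + 1.2) = 1.2·34590
p = 1.2·34590 / (121·2.2) = 155.9278…

155.93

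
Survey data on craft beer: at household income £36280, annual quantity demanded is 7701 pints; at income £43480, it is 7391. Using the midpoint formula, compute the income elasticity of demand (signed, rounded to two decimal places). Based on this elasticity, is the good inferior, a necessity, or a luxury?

%ΔQ = (7391 − 7701)/[( 7701 + 7391)/2] = -310/7546 = -0.041081…
%ΔIncome = (43480 − 36280)/[( 36280 + 43480)/2] = 7200/39880 = 0.180541…
E_income = (-310/7546) / (7200/39880) = -0.2275…
E_income < 0 ⇒ inferior good.

-0.23; inferior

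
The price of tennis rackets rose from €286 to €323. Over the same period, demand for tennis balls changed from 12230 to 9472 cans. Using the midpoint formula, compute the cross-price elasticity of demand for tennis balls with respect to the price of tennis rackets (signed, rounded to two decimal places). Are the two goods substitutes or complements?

%ΔQ_{tennis balls} = (9472 − 12230)/avg = -2758/10851 = -0.254170…
%ΔP_{tennis rackets} = (323 − 286)/avg = 37/304.5 = 0.121510…
E_cross = (-2758/10851) / (37/304.5) = -2.0917…
E_cross < 0 ⇒ the goods are complements.

-2.09; complements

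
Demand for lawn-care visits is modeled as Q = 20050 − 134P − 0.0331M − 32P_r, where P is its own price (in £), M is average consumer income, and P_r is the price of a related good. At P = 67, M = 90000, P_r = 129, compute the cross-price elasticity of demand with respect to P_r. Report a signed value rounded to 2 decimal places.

-1.04

At the given values, Q = 20050 − 134(67) − 0.0331(90000) − 32(129) = 3965.
∂Q/∂P_r = -32.
E = (-32) × (129/3965) = -1.0411…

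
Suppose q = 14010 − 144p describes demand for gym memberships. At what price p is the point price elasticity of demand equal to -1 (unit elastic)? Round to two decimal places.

48.65

Ed = −144p/(14010 − 144p). Set this equal to -1:
144p = 1·(14010 − 144p) ⇒ 144p(1 + 1) = 1·14010
p = 1·14010 / (144·2) = 48.6458…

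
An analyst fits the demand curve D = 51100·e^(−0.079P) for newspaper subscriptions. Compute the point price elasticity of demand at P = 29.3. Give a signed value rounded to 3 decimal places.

dD/dP = −0.079·D = -398.829. At P = 29.3, D = 5048.47.
Ed = (dD/dP)·(P/D) = (-398.829) × (29.3/5048.47) = -2.3147

-2.315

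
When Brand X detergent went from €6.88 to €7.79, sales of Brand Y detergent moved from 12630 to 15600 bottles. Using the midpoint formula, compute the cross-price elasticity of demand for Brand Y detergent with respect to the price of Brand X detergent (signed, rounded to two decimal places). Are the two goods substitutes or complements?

%ΔQ_{Brand Y detergent} = (15600 − 12630)/avg = 2970/14115 = 0.210414…
%ΔP_{Brand X detergent} = (7.79 − 6.88)/avg = 0.91/7.335 = 0.124062…
E_cross = (2970/14115) / (0.91/7.335) = 1.6960…
E_cross > 0 ⇒ the goods are substitutes.

1.70; substitutes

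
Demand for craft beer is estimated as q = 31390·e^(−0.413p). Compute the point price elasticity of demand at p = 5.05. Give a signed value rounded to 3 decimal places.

dq/dp = −0.413·q = -1610.48. At p = 5.05, q = 3899.47.
Ed = (dq/dp)·(p/q) = (-1610.48) × (5.05/3899.47) = -2.08565

-2.086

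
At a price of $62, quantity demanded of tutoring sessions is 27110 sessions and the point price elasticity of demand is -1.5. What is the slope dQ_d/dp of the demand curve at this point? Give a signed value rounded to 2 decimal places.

Ed = (dQ_d/dp)·(p/Q_d) ⇒ dQ_d/dp = Ed·Q_d/p = (-1.5)·27110/62 = -655.8870…

-655.89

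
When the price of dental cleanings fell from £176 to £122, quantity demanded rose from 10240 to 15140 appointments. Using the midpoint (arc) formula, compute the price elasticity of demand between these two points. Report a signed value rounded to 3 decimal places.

-1.065

%ΔQ = (15140 − 10240) / [(10240 + 15140)/2] = 4900/12690 = 0.386130…
%ΔP = (122 − 176) / [(176 + 122)/2] = -54/149 = -0.362416…
Arc Ed = %ΔQ / %ΔP = (4900/12690) / (-54/149) = -1.06543…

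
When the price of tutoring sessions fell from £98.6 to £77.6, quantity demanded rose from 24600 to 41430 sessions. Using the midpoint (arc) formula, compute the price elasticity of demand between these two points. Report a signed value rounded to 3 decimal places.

-2.139

%ΔQ = (41430 − 24600) / [(24600 + 41430)/2] = 16830/33015 = 0.509768…
%ΔP = (77.6 − 98.6) / [(98.6 + 77.6)/2] = -21/88.1 = -0.238365…
Arc Ed = %ΔQ / %ΔP = (16830/33015) / (-21/88.1) = -2.13859…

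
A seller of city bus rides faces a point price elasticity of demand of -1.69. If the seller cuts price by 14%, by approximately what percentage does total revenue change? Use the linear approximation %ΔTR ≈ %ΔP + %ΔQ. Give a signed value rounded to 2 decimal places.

%ΔQ ≈ Ed × %ΔP = (-1.69) × (-14%) = +23.6600%
%ΔTR ≈ %ΔP + %ΔQ = (-14%) + (+23.6600%) = +9.6600%

+9.66%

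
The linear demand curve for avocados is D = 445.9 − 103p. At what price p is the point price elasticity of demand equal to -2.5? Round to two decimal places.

Ed = −103p/(445.9 − 103p). Set this equal to -2.5:
103p = 2.5·(445.9 − 103p) ⇒ 103p(1 + 2.5) = 2.5·445.9
p = 2.5·445.9 / (103·3.5) = 3.0922…

3.09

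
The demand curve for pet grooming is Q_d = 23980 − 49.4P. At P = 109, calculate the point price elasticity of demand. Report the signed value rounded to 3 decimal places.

dQ_d/dP = −49.4. At P = 109, Q_d = 23980 − 49.4(109) = 18595.4.
Ed = (dQ_d/dP)·(P/Q_d) = −49.4 × (109/18595.4) = -0.28956…

-0.290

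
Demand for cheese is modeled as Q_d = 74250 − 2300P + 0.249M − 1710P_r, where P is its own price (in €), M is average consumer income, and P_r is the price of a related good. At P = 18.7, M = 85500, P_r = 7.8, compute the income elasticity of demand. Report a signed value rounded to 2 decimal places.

At the given values, Q_d = 74250 − 2300(18.7) + 0.249(85500) − 1710(7.8) = 39191.5.
∂Q_d/∂M = 0.249.
E = (0.249) × (85500/39191.5) = 0.5432…

0.54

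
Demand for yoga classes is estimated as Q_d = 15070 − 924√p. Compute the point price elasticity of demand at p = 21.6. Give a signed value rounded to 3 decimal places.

-0.199

dQ_d/dp = −924/(2√p) = -99.4066. At p = 21.6, Q_d = 10775.6.
Ed = (dQ_d/dp)·(p/Q_d) = (-99.4066) × (21.6/10775.6) = -0.19926…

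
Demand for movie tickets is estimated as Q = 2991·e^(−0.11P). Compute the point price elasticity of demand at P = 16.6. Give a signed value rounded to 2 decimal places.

dQ/dP = −0.11·Q = -52.9892. At P = 16.6, Q = 481.72.
Ed = (dQ/dP)·(P/Q) = (-52.9892) × (16.6/481.72) = -1.826

-1.83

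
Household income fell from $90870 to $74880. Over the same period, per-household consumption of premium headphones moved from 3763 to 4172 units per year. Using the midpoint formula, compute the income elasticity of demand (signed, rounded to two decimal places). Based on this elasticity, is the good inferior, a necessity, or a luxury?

%ΔQ = (4172 − 3763)/[( 3763 + 4172)/2] = 409/3967.5 = 0.103087…
%ΔIncome = (74880 − 90870)/[( 90870 + 74880)/2] = -15990/82875 = -0.192941…
E_income = (409/3967.5) / (-15990/82875) = -0.5342…
E_income < 0 ⇒ inferior good.

-0.53; inferior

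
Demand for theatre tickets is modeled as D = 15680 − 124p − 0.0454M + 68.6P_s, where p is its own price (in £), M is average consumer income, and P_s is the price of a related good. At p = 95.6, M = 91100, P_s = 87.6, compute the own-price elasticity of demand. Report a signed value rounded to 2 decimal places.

-2.08

At the given values, D = 15680 − 124(95.6) − 0.0454(91100) + 68.6(87.6) = 5699.02.
∂D/∂p = −124.
E = (-124) × (95.6/5699.02) = -2.0800…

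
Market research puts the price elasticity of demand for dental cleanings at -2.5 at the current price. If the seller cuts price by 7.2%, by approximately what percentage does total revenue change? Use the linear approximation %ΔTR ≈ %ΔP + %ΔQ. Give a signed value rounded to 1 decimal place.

+10.8%

%ΔQ ≈ Ed × %ΔP = (-2.5) × (-7.2%) = +18.0000%
%ΔTR ≈ %ΔP + %ΔQ = (-7.2%) + (+18.0000%) = +10.8000%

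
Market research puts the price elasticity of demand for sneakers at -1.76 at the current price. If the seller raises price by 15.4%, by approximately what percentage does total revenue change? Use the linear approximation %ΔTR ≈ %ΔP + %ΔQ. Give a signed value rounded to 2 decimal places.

-11.70%

%ΔQ ≈ Ed × %ΔP = (-1.76) × (+15.4%) = -27.1040%
%ΔTR ≈ %ΔP + %ΔQ = (+15.4%) + (-27.1040%) = -11.7040%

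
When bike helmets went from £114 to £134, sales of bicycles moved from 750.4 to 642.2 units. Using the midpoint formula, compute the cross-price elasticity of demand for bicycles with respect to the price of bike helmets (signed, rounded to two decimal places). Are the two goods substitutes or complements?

-0.96; complements

%ΔQ_{bicycles} = (642.2 − 750.4)/avg = -108.2/696.3 = -0.155392…
%ΔP_{bike helmets} = (134 − 114)/avg = 20/124 = 0.161290…
E_cross = (-108.2/696.3) / (20/124) = -0.9634…
E_cross < 0 ⇒ the goods are complements.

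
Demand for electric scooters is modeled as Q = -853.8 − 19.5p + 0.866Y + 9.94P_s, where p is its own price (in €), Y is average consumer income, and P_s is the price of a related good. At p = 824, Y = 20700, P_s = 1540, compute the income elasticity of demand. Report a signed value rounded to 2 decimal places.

1.10

At the given values, Q = -853.8 − 19.5(824) + 0.866(20700) + 9.94(1540) = 16312.
∂Q/∂Y = 0.866.
E = (0.866) × (20700/16312) = 1.0989…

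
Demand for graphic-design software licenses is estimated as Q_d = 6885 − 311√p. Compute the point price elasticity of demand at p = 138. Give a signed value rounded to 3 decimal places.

-0.565

dQ_d/dp = −311/(2√p) = -13.237. At p = 138, Q_d = 3231.58.
Ed = (dQ_d/dp)·(p/Q_d) = (-13.237) × (138/3231.58) = -0.56526…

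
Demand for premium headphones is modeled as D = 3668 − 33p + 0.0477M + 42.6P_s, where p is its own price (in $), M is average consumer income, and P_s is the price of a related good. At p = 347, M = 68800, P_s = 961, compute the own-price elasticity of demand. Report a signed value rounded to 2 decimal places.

-0.31

At the given values, D = 3668 − 33(347) + 0.0477(68800) + 42.6(961) = 36437.36.
∂D/∂p = −33.
E = (-33) × (347/36437.36) = -0.3142…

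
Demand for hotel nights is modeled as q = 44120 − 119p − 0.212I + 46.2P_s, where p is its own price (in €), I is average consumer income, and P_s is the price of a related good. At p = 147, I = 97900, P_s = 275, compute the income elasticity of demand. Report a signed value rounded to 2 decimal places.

-1.12

At the given values, q = 44120 − 119(147) − 0.212(97900) + 46.2(275) = 18577.2.
∂q/∂I = -0.212.
E = (-0.212) × (97900/18577.2) = -1.1172…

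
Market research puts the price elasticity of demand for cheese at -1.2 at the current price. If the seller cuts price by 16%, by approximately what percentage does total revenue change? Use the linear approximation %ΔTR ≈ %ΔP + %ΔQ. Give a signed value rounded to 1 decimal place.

+3.2%

%ΔQ ≈ Ed × %ΔP = (-1.2) × (-16%) = +19.2000%
%ΔTR ≈ %ΔP + %ΔQ = (-16%) + (+19.2000%) = +3.2000%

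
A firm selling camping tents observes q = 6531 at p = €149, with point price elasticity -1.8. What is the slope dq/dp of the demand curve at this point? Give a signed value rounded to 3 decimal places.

-78.898

Ed = (dq/dp)·(p/q) ⇒ dq/dp = Ed·q/p = (-1.8)·6531/149 = -78.89798…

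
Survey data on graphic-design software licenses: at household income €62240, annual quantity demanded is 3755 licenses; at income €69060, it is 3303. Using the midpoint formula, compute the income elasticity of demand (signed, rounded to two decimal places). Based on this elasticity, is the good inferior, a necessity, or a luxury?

%ΔQ = (3303 − 3755)/[( 3755 + 3303)/2] = -452/3529 = -0.128081…
%ΔIncome = (69060 − 62240)/[( 62240 + 69060)/2] = 6820/65650 = 0.103884…
E_income = (-452/3529) / (6820/65650) = -1.2329…
E_income < 0 ⇒ inferior good.

-1.23; inferior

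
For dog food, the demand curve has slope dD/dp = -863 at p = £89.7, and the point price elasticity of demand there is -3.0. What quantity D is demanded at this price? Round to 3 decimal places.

Ed = (dD/dp)·(p/D) ⇒ D = (dD/dp)·p/Ed = (-863)·89.7/(-3.0) = 25803.7

25803.700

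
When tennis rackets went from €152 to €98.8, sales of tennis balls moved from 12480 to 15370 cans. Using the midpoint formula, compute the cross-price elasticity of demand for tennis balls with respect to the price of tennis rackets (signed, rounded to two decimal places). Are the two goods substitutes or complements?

-0.49; complements

%ΔQ_{tennis balls} = (15370 − 12480)/avg = 2890/13925 = 0.207540…
%ΔP_{tennis rackets} = (98.8 − 152)/avg = -53.2/125.4 = -0.424242…
E_cross = (2890/13925) / (-53.2/125.4) = -0.4892…
E_cross < 0 ⇒ the goods are complements.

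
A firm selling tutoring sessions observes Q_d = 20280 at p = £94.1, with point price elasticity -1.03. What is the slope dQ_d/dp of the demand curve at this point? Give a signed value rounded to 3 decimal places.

Ed = (dQ_d/dp)·(p/Q_d) ⇒ dQ_d/dp = Ed·Q_d/p = (-1.03)·20280/94.1 = -221.98087…

-221.981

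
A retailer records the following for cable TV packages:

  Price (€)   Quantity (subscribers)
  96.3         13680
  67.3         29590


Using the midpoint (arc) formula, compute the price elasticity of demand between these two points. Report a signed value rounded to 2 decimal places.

-2.07

%ΔQ = (29590 − 13680) / [(13680 + 29590)/2] = 15910/21635 = 0.735382…
%ΔP = (67.3 − 96.3) / [(96.3 + 67.3)/2] = -29/81.8 = -0.354523…
Arc Ed = %ΔQ / %ΔP = (15910/21635) / (-29/81.8) = -2.0742…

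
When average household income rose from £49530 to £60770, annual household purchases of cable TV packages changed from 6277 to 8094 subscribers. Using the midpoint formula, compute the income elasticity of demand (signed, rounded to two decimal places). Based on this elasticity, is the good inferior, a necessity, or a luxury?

1.24; luxury

%ΔQ = (8094 − 6277)/[( 6277 + 8094)/2] = 1817/7185.5 = 0.252870…
%ΔIncome = (60770 − 49530)/[( 49530 + 60770)/2] = 11240/55150 = 0.203807…
E_income = (1817/7185.5) / (11240/55150) = 1.2407…
E_income > 1 ⇒ normal good, luxury.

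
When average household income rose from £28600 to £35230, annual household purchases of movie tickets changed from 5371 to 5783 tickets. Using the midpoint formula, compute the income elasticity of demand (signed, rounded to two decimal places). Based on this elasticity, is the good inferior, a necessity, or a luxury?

0.36; necessity

%ΔQ = (5783 − 5371)/[( 5371 + 5783)/2] = 412/5577 = 0.073874…
%ΔIncome = (35230 − 28600)/[( 28600 + 35230)/2] = 6630/31915 = 0.207739…
E_income = (412/5577) / (6630/31915) = 0.3556…
0 < E_income < 1 ⇒ normal good, necessity.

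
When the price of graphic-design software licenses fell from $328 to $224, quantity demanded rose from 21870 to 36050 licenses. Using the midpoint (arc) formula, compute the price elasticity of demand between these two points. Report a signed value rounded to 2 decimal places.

%ΔQ = (36050 − 21870) / [(21870 + 36050)/2] = 14180/28960 = 0.489640…
%ΔP = (224 − 328) / [(328 + 224)/2] = -104/276 = -0.376811…
Arc Ed = %ΔQ / %ΔP = (14180/28960) / (-104/276) = -1.2994…

-1.30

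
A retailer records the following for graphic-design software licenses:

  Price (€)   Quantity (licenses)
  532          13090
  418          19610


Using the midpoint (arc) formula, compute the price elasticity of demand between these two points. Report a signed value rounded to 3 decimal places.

%ΔQ = (19610 − 13090) / [(13090 + 19610)/2] = 6520/16350 = 0.398776…
%ΔP = (418 − 532) / [(532 + 418)/2] = -114/475 = -0.24
Arc Ed = %ΔQ / %ΔP = (6520/16350) / (-114/475) = -1.66156…

-1.662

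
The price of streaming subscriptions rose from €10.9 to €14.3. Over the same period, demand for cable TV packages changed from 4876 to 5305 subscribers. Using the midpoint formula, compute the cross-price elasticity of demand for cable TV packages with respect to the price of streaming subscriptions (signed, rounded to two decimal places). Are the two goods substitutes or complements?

0.31; substitutes

%ΔQ_{cable TV packages} = (5305 − 4876)/avg = 429/5090.5 = 0.084274…
%ΔP_{streaming subscriptions} = (14.3 − 10.9)/avg = 3.4/12.6 = 0.269841…
E_cross = (429/5090.5) / (3.4/12.6) = 0.3123…
E_cross > 0 ⇒ the goods are substitutes.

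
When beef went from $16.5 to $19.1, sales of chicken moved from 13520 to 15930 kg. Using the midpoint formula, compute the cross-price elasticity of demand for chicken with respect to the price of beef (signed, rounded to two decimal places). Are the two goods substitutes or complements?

1.12; substitutes

%ΔQ_{chicken} = (15930 − 13520)/avg = 2410/14725 = 0.163667…
%ΔP_{beef} = (19.1 − 16.5)/avg = 2.6/17.8 = 0.146067…
E_cross = (2410/14725) / (2.6/17.8) = 1.1204…
E_cross > 0 ⇒ the goods are substitutes.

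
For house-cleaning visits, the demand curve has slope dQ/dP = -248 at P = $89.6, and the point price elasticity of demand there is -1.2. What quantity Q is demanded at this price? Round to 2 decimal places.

18517.33

Ed = (dQ/dP)·(P/Q) ⇒ Q = (dQ/dP)·P/Ed = (-248)·89.6/(-1.2) = 18517.3333…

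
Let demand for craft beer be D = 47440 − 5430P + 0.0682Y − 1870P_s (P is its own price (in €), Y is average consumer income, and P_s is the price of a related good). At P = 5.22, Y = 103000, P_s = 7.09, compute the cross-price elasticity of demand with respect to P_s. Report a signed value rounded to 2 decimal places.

At the given values, D = 47440 − 5430(5.22) + 0.0682(103000) − 1870(7.09) = 12861.7.
∂D/∂P_s = -1870.
E = (-1870) × (7.09/12861.7) = -1.0308…

-1.03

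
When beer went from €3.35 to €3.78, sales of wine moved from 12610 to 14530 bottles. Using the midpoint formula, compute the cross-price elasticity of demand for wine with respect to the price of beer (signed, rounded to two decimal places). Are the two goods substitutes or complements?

1.17; substitutes

%ΔQ_{wine} = (14530 − 12610)/avg = 1920/13570 = 0.141488…
%ΔP_{beer} = (3.78 − 3.35)/avg = 0.43/3.565 = 0.120617…
E_cross = (1920/13570) / (0.43/3.565) = 1.1730…
E_cross > 0 ⇒ the goods are substitutes.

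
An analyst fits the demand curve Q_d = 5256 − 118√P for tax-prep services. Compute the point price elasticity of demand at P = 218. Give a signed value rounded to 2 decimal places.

dQ_d/dP = −118/(2√P) = -3.99598. At P = 218, Q_d = 3513.75.
Ed = (dQ_d/dP)·(P/Q_d) = (-3.99598) × (218/3513.75) = -0.2479…

-0.25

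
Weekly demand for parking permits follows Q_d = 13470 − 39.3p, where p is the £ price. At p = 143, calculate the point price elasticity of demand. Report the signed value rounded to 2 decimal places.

dQ_d/dp = −39.3. At p = 143, Q_d = 13470 − 39.3(143) = 7850.1.
Ed = (dQ_d/dp)·(p/Q_d) = −39.3 × (143/7850.1) = -0.7159…

-0.72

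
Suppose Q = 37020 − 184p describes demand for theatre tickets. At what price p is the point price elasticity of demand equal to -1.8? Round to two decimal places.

129.34

Ed = −184p/(37020 − 184p). Set this equal to -1.8:
184p = 1.8·(37020 − 184p) ⇒ 184p(1 + 1.8) = 1.8·37020
p = 1.8·37020 / (184·2.8) = 129.3400…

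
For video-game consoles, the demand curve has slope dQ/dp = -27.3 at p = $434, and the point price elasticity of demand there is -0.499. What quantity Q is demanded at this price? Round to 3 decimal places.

Ed = (dQ/dp)·(p/Q) ⇒ Q = (dQ/dp)·p/Ed = (-27.3)·434/(-0.499) = 23743.88777…

23743.888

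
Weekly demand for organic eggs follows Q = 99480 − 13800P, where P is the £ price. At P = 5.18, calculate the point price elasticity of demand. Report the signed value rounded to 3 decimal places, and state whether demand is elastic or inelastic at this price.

dQ/dP = −13800. At P = 5.18, Q = 99480 − 13800(5.18) = 27996.
Ed = (dQ/dP)·(P/Q) = −13800 × (5.18/27996) = -2.55336…
|Ed| = 2.553 > 1, so demand is elastic.

-2.553; elastic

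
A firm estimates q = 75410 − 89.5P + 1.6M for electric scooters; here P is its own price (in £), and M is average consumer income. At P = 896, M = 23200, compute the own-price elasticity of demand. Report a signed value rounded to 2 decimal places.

-2.48

At the given values, q = 75410 − 89.5(896) + 1.6(23200) = 32338.
∂q/∂P = −89.5.
E = (-89.5) × (896/32338) = -2.4798…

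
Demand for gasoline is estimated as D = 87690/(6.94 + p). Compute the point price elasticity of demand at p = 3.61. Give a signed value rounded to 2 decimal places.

dD/dp = −87690/(6.94 + p)² = -787.853. At p = 3.61, D = 8311.85.
Ed = (dD/dp)·(p/D) = (-787.853) × (3.61/8311.85) = -0.3421…

-0.34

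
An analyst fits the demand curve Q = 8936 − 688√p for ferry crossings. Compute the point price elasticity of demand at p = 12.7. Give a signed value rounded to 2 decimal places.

-0.19

dQ/dp = −688/(2√p) = -96.5287. At p = 12.7, Q = 6484.17.
Ed = (dQ/dp)·(p/Q) = (-96.5287) × (12.7/6484.17) = -0.1890…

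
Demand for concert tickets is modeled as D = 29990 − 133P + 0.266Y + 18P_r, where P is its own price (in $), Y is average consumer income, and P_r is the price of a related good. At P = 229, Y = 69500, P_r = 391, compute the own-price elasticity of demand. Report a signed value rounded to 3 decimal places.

-1.215

At the given values, D = 29990 − 133(229) + 0.266(69500) + 18(391) = 25058.
∂D/∂P = −133.
E = (-133) × (229/25058) = -1.21546…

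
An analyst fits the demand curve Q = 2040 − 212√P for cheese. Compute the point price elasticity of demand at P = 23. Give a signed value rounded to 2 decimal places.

-0.50

dQ/dP = −212/(2√P) = -22.1025. At P = 23, Q = 1023.28.
Ed = (dQ/dP)·(P/Q) = (-22.1025) × (23/1023.28) = -0.4967…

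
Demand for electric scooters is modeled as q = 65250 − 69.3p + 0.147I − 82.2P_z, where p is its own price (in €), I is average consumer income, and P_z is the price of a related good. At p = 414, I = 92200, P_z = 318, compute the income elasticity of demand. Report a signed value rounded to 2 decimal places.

0.57

At the given values, q = 65250 − 69.3(414) + 0.147(92200) − 82.2(318) = 23973.6.
∂q/∂I = 0.147.
E = (0.147) × (92200/23973.6) = 0.5653…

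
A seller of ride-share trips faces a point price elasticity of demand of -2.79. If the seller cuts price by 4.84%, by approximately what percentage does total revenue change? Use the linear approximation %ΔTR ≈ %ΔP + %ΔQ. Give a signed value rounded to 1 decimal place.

%ΔQ ≈ Ed × %ΔP = (-2.79) × (-4.84%) = +13.5036%
%ΔTR ≈ %ΔP + %ΔQ = (-4.84%) + (+13.5036%) = +8.6636%

+8.7%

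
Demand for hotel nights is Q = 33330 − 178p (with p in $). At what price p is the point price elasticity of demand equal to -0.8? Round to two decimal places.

Ed = −178p/(33330 − 178p). Set this equal to -0.8:
178p = 0.8·(33330 − 178p) ⇒ 178p(1 + 0.8) = 0.8·33330
p = 0.8·33330 / (178·1.8) = 83.2209…

83.22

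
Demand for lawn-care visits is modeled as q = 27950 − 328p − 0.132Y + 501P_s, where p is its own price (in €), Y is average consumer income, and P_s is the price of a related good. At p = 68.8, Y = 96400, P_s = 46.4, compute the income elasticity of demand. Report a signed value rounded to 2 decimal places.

-0.80

At the given values, q = 27950 − 328(68.8) − 0.132(96400) + 501(46.4) = 15905.2.
∂q/∂Y = -0.132.
E = (-0.132) × (96400/15905.2) = -0.8000…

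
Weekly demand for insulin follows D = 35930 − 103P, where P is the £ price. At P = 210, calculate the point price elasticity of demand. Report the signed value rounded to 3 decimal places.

-1.513

dD/dP = −103. At P = 210, D = 35930 − 103(210) = 14300.
Ed = (dD/dP)·(P/D) = −103 × (210/14300) = -1.51258…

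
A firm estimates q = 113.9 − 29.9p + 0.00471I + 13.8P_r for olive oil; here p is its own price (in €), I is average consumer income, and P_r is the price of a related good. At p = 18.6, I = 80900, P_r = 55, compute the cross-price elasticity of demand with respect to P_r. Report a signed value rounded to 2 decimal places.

At the given values, q = 113.9 − 29.9(18.6) + 0.00471(80900) + 13.8(55) = 697.799.
∂q/∂P_r = 13.8.
E = (13.8) × (55/697.799) = 1.0877…

1.09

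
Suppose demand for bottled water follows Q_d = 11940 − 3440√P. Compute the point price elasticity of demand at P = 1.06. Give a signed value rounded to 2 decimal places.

dQ_d/dP = −3440/(2√P) = -1670.61. At P = 1.06, Q_d = 8398.3.
Ed = (dQ_d/dP)·(P/Q_d) = (-1670.61) × (1.06/8398.3) = -0.2108…

-0.21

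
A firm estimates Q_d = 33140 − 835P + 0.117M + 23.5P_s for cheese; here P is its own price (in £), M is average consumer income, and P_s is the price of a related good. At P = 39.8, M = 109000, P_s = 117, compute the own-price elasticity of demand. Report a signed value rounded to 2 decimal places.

At the given values, Q_d = 33140 − 835(39.8) + 0.117(109000) + 23.5(117) = 15409.5.
∂Q_d/∂P = −835.
E = (-835) × (39.8/15409.5) = -2.1566…

-2.16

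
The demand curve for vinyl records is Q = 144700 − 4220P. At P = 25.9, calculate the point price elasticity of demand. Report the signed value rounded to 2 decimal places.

-3.09

dQ/dP = −4220. At P = 25.9, Q = 144700 − 4220(25.9) = 35402.
Ed = (dQ/dP)·(P/Q) = −4220 × (25.9/35402) = -3.0873…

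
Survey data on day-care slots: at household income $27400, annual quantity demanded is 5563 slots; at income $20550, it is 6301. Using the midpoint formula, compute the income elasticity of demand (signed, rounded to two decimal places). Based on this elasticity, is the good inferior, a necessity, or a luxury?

%ΔQ = (6301 − 5563)/[( 5563 + 6301)/2] = 738/5932 = 0.124409…
%ΔIncome = (20550 − 27400)/[( 27400 + 20550)/2] = -6850/23975 = -0.285714…
E_income = (738/5932) / (-6850/23975) = -0.4354…
E_income < 0 ⇒ inferior good.

-0.44; inferior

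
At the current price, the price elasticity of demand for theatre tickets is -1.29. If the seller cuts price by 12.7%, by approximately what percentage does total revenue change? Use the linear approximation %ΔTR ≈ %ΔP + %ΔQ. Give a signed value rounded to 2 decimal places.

%ΔQ ≈ Ed × %ΔP = (-1.29) × (-12.7%) = +16.3830%
%ΔTR ≈ %ΔP + %ΔQ = (-12.7%) + (+16.3830%) = +3.6830%

+3.68%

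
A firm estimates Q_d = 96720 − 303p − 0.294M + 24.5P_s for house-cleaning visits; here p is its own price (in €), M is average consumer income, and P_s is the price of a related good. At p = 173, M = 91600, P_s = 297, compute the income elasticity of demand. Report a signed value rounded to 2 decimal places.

At the given values, Q_d = 96720 − 303(173) − 0.294(91600) + 24.5(297) = 24647.1.
∂Q_d/∂M = -0.294.
E = (-0.294) × (91600/24647.1) = -1.0926…

-1.09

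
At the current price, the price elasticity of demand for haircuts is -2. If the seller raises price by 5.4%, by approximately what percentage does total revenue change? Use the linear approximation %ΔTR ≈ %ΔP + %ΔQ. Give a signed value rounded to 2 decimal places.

%ΔQ ≈ Ed × %ΔP = (-2) × (+5.4%) = -10.8000%
%ΔTR ≈ %ΔP + %ΔQ = (+5.4%) + (-10.8000%) = -5.4000%

-5.40%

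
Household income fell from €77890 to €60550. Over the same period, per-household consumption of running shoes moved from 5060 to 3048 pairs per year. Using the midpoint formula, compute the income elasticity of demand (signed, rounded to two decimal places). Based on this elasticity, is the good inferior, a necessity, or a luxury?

1.98; luxury

%ΔQ = (3048 − 5060)/[( 5060 + 3048)/2] = -2012/4054 = -0.496299…
%ΔIncome = (60550 − 77890)/[( 77890 + 60550)/2] = -17340/69220 = -0.250505…
E_income = (-2012/4054) / (-17340/69220) = 1.9811…
E_income > 1 ⇒ normal good, luxury.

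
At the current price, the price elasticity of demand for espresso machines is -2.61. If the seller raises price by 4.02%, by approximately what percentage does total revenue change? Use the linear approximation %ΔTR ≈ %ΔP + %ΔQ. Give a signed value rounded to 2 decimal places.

%ΔQ ≈ Ed × %ΔP = (-2.61) × (+4.02%) = -10.4922%
%ΔTR ≈ %ΔP + %ΔQ = (+4.02%) + (-10.4922%) = -6.4722%

-6.47%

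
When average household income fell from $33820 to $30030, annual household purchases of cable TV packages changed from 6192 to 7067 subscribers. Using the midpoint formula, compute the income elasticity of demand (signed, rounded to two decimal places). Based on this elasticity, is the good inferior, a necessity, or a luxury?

-1.11; inferior

%ΔQ = (7067 − 6192)/[( 6192 + 7067)/2] = 875/6629.5 = 0.131985…
%ΔIncome = (30030 − 33820)/[( 33820 + 30030)/2] = -3790/31925 = -0.118715…
E_income = (875/6629.5) / (-3790/31925) = -1.1117…
E_income < 0 ⇒ inferior good.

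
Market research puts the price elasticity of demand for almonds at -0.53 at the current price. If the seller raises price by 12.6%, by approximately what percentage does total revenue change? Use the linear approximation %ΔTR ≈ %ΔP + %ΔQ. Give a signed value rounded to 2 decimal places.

+5.92%

%ΔQ ≈ Ed × %ΔP = (-0.53) × (+12.6%) = -6.6780%
%ΔTR ≈ %ΔP + %ΔQ = (+12.6%) + (-6.6780%) = +5.9220%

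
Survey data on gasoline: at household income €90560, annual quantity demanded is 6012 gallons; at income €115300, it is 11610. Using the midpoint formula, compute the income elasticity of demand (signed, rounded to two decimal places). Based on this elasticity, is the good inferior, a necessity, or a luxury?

2.64; luxury

%ΔQ = (11610 − 6012)/[( 6012 + 11610)/2] = 5598/8811 = 0.635342…
%ΔIncome = (115300 − 90560)/[( 90560 + 115300)/2] = 24740/102930 = 0.240357…
E_income = (5598/8811) / (24740/102930) = 2.6433…
E_income > 1 ⇒ normal good, luxury.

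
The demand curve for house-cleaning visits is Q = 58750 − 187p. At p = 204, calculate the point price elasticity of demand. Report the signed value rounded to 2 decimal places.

dQ/dp = −187. At p = 204, Q = 58750 − 187(204) = 20602.
Ed = (dQ/dp)·(p/Q) = −187 × (204/20602) = -1.8516…

-1.85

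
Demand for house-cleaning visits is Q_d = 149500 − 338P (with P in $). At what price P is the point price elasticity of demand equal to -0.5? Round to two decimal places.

Ed = −338P/(149500 − 338P). Set this equal to -0.5:
338P = 0.5·(149500 − 338P) ⇒ 338P(1 + 0.5) = 0.5·149500
P = 0.5·149500 / (338·1.5) = 147.4358…

147.44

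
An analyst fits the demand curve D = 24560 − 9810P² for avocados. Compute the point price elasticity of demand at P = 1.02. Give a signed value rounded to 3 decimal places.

dD/dP = −2·9810·P = -20012.4. At P = 1.02, D = 14353.676.
Ed = (dD/dP)·(P/D) = (-20012.4) × (1.02/14353.676) = -1.42211…

-1.422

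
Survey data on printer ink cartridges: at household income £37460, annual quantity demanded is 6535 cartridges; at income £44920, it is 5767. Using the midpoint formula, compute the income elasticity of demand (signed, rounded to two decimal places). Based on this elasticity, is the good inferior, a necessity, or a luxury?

-0.69; inferior

%ΔQ = (5767 − 6535)/[( 6535 + 5767)/2] = -768/6151 = -0.124857…
%ΔIncome = (44920 − 37460)/[( 37460 + 44920)/2] = 7460/41190 = 0.181111…
E_income = (-768/6151) / (7460/41190) = -0.6893…
E_income < 0 ⇒ inferior good.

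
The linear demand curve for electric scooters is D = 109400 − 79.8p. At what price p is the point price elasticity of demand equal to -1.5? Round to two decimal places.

822.56

Ed = −79.8p/(109400 − 79.8p). Set this equal to -1.5:
79.8p = 1.5·(109400 − 79.8p) ⇒ 79.8p(1 + 1.5) = 1.5·109400
p = 1.5·109400 / (79.8·2.5) = 822.5563…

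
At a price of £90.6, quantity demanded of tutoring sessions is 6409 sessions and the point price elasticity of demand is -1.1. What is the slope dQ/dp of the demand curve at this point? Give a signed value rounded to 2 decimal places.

Ed = (dQ/dp)·(p/Q) ⇒ dQ/dp = Ed·Q/p = (-1.1)·6409/90.6 = -77.8134…

-77.81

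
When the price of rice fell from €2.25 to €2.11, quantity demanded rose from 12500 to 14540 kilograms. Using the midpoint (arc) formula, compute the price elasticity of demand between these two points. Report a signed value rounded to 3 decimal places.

-2.350

%ΔQ = (14540 − 12500) / [(12500 + 14540)/2] = 2040/13520 = 0.150887…
%ΔP = (2.11 − 2.25) / [(2.25 + 2.11)/2] = -0.14/2.18 = -0.064220…
Arc Ed = %ΔQ / %ΔP = (2040/13520) / (-0.14/2.18) = -2.34953…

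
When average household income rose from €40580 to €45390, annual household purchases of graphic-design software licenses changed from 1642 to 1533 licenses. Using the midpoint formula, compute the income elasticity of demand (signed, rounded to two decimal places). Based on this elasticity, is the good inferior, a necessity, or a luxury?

-0.61; inferior

%ΔQ = (1533 − 1642)/[( 1642 + 1533)/2] = -109/1587.5 = -0.068661…
%ΔIncome = (45390 − 40580)/[( 40580 + 45390)/2] = 4810/42985 = 0.111899…
E_income = (-109/1587.5) / (4810/42985) = -0.6135…
E_income < 0 ⇒ inferior good.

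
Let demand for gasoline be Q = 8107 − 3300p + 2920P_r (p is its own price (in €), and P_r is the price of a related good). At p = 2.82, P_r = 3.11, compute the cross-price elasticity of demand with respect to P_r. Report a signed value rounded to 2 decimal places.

1.15

At the given values, Q = 8107 − 3300(2.82) + 2920(3.11) = 7882.2.
∂Q/∂P_r = 2920.
E = (2920) × (3.11/7882.2) = 1.1521…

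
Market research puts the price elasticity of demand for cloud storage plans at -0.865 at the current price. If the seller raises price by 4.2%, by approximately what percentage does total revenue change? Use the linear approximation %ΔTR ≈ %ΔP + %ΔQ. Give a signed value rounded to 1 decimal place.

+0.6%

%ΔQ ≈ Ed × %ΔP = (-0.865) × (+4.2%) = -3.6330%
%ΔTR ≈ %ΔP + %ΔQ = (+4.2%) + (-3.6330%) = +0.5670%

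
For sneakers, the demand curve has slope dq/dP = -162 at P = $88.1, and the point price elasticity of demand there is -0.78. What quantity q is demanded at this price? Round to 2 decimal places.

18297.69

Ed = (dq/dP)·(P/q) ⇒ q = (dq/dP)·P/Ed = (-162)·88.1/(-0.78) = 18297.6923…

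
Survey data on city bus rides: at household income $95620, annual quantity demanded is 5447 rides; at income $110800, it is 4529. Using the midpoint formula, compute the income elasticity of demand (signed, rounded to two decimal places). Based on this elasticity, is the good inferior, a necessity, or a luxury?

%ΔQ = (4529 − 5447)/[( 5447 + 4529)/2] = -918/4988 = -0.184041…
%ΔIncome = (110800 − 95620)/[( 95620 + 110800)/2] = 15180/103210 = 0.147078…
E_income = (-918/4988) / (15180/103210) = -1.2513…
E_income < 0 ⇒ inferior good.

-1.25; inferior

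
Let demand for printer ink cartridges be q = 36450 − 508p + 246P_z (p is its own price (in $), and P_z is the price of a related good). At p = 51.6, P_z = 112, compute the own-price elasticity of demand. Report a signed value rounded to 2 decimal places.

At the given values, q = 36450 − 508(51.6) + 246(112) = 37789.2.
∂q/∂p = −508.
E = (-508) × (51.6/37789.2) = -0.6936…

-0.69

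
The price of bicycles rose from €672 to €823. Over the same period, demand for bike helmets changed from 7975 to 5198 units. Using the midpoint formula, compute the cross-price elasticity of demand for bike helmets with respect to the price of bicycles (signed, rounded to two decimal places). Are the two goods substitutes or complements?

-2.09; complements

%ΔQ_{bike helmets} = (5198 − 7975)/avg = -2777/6586.5 = -0.421619…
%ΔP_{bicycles} = (823 − 672)/avg = 151/747.5 = 0.202006…
E_cross = (-2777/6586.5) / (151/747.5) = -2.0871…
E_cross < 0 ⇒ the goods are complements.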